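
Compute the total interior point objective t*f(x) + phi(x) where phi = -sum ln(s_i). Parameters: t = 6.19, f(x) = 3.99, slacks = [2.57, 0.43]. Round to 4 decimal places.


Step 1: Compute log-barrier.
ln values: [0.9439, -0.844]
phi = -(0.9439 - 0.844) = -0.0999
Step 2: Compute augmented objective.
t*f(x) = 6.19*3.99 = 24.6981
Total = 24.6981 - 0.0999 = 24.5982


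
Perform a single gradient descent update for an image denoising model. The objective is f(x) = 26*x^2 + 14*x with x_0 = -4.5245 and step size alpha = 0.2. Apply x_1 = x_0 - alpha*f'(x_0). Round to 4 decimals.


We compute the gradient at x_0 and apply the update.
f'(x) = 52*x + 14
f'(-4.5245) = 52*-4.5245 + 14 = -221.274
x_1 = -4.5245 - 0.2*-221.274 = 39.7303


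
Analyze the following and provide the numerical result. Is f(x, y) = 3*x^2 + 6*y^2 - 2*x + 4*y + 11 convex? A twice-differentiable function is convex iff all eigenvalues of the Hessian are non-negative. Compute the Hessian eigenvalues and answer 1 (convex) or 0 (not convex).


The Hessian of f(x,y) = 3*x^2 + 6*y^2 - 2*x + 4*y + 11 is:
H = [[6, 0], [0, 12]]
Trace = 6 + 12 = 18
Determinant = 6*12 - (0)^2 = 72
Discriminant = (18)^2 - 4*72 = 36.0
Eigenvalues: lambda_1 = 6.0, lambda_2 = 12.0
The function is convex.

1


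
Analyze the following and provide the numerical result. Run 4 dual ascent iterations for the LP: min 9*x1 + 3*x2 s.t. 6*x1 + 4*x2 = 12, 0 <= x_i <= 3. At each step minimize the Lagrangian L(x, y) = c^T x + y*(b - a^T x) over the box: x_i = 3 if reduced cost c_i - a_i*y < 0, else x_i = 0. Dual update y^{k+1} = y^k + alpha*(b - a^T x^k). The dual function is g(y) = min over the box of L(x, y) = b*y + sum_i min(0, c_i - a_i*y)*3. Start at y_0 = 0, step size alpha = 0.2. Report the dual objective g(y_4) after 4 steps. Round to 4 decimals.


Dual ascent for LP: min 9*x1 + 3*x2, 6*x1 + 4*x2 = 12, 0 <= x_i <= 3
Step 1: y^k = 0.0, reduced costs: (9.0, 3.0)
  x^k = (0.0, 0.0), subgradient = b - a^T x = 12.0
  y^{k+1} = 0.0 + 0.2*12.0 = 2.4
Step 2: y^k = 2.4, reduced costs: (-5.4, -6.6)
  x^k = (3.0, 3.0), subgradient = b - a^T x = -18.0
  y^{k+1} = 2.4 + 0.2*-18.0 = -1.2
Step 3: y^k = -1.2, reduced costs: (16.2, 7.8)
  x^k = (0.0, 0.0), subgradient = b - a^T x = 12.0
  y^{k+1} = -1.2 + 0.2*12.0 = 1.2
Step 4: y^k = 1.2, reduced costs: (1.8, -1.8)
  x^k = (0.0, 3.0), subgradient = b - a^T x = 0.0
  y^{k+1} = 1.2 + 0.2*0.0 = 1.2
Dual objective at y_4 = 1.2: reduced costs (1.8, -1.8), box minimizer x = (0.0, 3.0)
g(y_4) = b*y + (c1 - a1*y)*x1 + (c2 - a2*y)*x2 = 12*1.2 + 1.8*0.0 + (-1.8)*3.0 = 14.4 + 0.0 - 5.4 = 9.0


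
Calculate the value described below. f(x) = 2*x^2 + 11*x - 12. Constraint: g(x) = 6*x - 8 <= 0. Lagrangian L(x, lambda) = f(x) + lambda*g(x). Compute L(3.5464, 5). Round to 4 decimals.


Step 1: Evaluate f(x).
f(3.5464) = 2*3.5464^2 + 11*3.5464 - 12 = 52.1643
Step 2: Evaluate g(x).
g(3.5464) = 6*3.5464 - 8 = 13.2784
Step 3: Compute Lagrangian.
L = 52.1643 + 5*13.2784 = 118.5563


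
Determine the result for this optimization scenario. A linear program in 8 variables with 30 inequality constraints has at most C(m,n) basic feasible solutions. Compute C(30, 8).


Each vertex corresponds to some choice of n active constraints out of m, so the number of vertices is at most C(m, n) = m! / (n!(m-n)!).
m = 30, n = 8
Numerator: 30 * 29 * 28 * 27 * 26 * 25 * 24 * 23
Denominator: 8! = 40320
C(30, 8) = 5852925


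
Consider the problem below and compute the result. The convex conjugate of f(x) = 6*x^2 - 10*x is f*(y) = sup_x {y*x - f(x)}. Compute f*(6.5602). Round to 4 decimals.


f*(y) = sup_x {y*x - a*x^2 - b*x} = sup_x {(y-b)*x - a*x^2}
FOC: (y - b) - 2a*x = 0 => x* = (y - b)/(2a)
x* = (6.5602 + 10)/(2*6) = 1.38
f*(6.5602) = (y-b)^2/(4a) = (6.5602 + 10)^2/(4*6)
= 274.2402/24 = 11.4267


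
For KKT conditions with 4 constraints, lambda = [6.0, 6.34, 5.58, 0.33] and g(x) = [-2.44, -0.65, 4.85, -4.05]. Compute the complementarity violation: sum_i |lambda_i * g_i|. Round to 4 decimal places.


KKT complementary slackness check:
lambda_1 * g_1 = 6.0 * -2.44 = -14.64
lambda_2 * g_2 = 6.34 * -0.65 = -4.121
lambda_3 * g_3 = 5.58 * 4.85 = 27.063
lambda_4 * g_4 = 0.33 * -4.05 = -1.3365
Total violation = 14.64 + 4.121 + 27.063 + 1.3365 = 47.1605


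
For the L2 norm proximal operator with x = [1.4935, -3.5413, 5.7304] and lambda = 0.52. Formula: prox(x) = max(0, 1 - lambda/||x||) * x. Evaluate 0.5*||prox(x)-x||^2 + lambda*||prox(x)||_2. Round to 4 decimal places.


Step 1: Compute ||x||.
||x|| = 6.8999
Step 2: Compute scaling factor.
scale = max(0, 1 - 0.52/6.8999) = 0.9246
Step 3: prox(x) = [1.3809, -3.2744, 5.2985]
||prox(x)|| = 6.3799
Step 4: Proximal objective.
0.5*||prox-x||^2 = 0.1352
lambda*||prox|| = 3.3175
Total = 3.4528


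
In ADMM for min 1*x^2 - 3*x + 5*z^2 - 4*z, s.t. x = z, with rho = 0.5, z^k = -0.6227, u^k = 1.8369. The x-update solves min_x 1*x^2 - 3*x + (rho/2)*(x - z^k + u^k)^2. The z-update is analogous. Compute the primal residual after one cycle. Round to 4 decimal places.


ADMM iteration with rho = 0.5, z^k = -0.6227, u^k = 1.8369
Step 1: x-update.
Minimize 1*x^2 - 3*x + (0.5/2)*(x + 0.6227 + 1.8369)^2
FOC: (2*1 + 0.5)*x = 3 + 0.5*(-0.6227 - 1.8369)
x^{k+1} = 0.7081
Step 2: z-update.
Minimize 5*z^2 - 4*z + (0.5/2)*(0.7081 - z + 1.8369)^2
FOC: (2*5 + 0.5)*z = 4 + 0.5*(0.7081 + 1.8369)
z^{k+1} = 0.5021
Step 3: u-update.
u^{k+1} = 1.8369 + 0.7081 - 0.5021 = 2.0428
Step 4: Primal residual = |0.7081 - 0.5021| = 0.2059


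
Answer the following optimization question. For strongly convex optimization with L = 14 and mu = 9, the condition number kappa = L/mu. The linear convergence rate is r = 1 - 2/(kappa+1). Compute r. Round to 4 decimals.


Step 1: Compute the condition number.
kappa = L/mu = 14/9 = 1.5556
Step 2: Compute the convergence rate.
r = 1 - 2/(kappa + 1) = 1 - 2*mu/(L + mu) = (L - mu)/(L + mu) = 5/23 = 0.2174


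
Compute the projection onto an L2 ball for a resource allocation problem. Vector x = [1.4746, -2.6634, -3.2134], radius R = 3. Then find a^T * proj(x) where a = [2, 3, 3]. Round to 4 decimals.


Step 1: Compute ||x|| (intermediates to 6 decimals).
||x|| = sqrt(1.4746^2 + (-2.6634)^2 + (-3.2134)^2) = 4.426521
Step 2: Project.
Since ||x|| > R, scale = R/||x|| = 3/4.426521 = 0.677733, proj(x) = scale * x
proj(x) = [0.999385, -1.805074, -2.177827]
Step 3: Dot product.
a^T * proj(x) = 2*0.999385 + 3*(-1.805074) + 3*(-2.177827) = -9.9499


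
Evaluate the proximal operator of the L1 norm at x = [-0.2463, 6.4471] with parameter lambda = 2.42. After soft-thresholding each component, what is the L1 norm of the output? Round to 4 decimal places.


Soft-thresholding with lambda = 2.42:
prox(-0.2463) = sign(-0.2463)*max(|-0.2463| - 2.42, 0) = 0.0
prox(6.4471) = sign(6.4471)*max(|6.4471| - 2.42, 0) = 4.0271
prox(x) = [0.0, 4.0271]
||prox(x)||_1 = 0.0 + 4.0271 = 4.0271


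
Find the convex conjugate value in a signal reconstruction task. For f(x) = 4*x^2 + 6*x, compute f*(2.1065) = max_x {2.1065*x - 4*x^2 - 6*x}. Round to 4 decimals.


f*(y) = sup_x {y*x - a*x^2 - b*x} = sup_x {(y-b)*x - a*x^2}
FOC: (y - b) - 2a*x = 0 => x* = (y - b)/(2a)
x* = (2.1065 - 6)/(2*4) = -0.4867
f*(2.1065) = (y-b)^2/(4a) = (2.1065 - 6)^2/(4*4)
= 15.1593/16 = 0.9475


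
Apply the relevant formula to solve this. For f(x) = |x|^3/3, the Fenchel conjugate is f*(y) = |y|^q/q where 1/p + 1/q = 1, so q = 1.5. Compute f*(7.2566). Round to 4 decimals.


The conjugate exponent q satisfies 1/p + 1/q = 1.
p = 3, so q = 3/(3 - 1) = 1.5
|y|^q = 7.2566^1.5 = 19.5479
f*(7.2566) = 19.5479 / 1.5 = 13.0319


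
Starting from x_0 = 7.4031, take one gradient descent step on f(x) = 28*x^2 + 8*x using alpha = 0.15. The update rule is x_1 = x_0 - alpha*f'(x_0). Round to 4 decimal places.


We compute the gradient at x_0 and apply the update.
f'(x) = 56*x + 8
f'(7.4031) = 56*7.4031 + 8 = 422.5736
x_1 = 7.4031 - 0.15*422.5736 = -55.9829


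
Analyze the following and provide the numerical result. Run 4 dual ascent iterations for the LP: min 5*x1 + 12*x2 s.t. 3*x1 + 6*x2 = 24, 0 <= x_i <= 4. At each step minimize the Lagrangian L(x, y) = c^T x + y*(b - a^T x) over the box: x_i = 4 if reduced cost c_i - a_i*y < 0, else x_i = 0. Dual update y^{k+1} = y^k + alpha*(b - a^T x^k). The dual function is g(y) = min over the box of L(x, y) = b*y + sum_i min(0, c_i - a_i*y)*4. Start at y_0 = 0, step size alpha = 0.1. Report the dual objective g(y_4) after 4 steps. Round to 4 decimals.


Dual ascent for LP: min 5*x1 + 12*x2, 3*x1 + 6*x2 = 24, 0 <= x_i <= 4
Step 1: y^k = 0.0, reduced costs: (5.0, 12.0)
  x^k = (0.0, 0.0), subgradient = b - a^T x = 24.0
  y^{k+1} = 0.0 + 0.1*24.0 = 2.4
Step 2: y^k = 2.4, reduced costs: (-2.2, -2.4)
  x^k = (4.0, 4.0), subgradient = b - a^T x = -12.0
  y^{k+1} = 2.4 + 0.1*-12.0 = 1.2
Step 3: y^k = 1.2, reduced costs: (1.4, 4.8)
  x^k = (0.0, 0.0), subgradient = b - a^T x = 24.0
  y^{k+1} = 1.2 + 0.1*24.0 = 3.6
Step 4: y^k = 3.6, reduced costs: (-5.8, -9.6)
  x^k = (4.0, 4.0), subgradient = b - a^T x = -12.0
  y^{k+1} = 3.6 + 0.1*-12.0 = 2.4
Dual objective at y_4 = 2.4: reduced costs (-2.2, -2.4), box minimizer x = (4.0, 4.0)
g(y_4) = b*y + (c1 - a1*y)*x1 + (c2 - a2*y)*x2 = 24*2.4 + (-2.2)*4.0 + (-2.4)*4.0 = 57.6 - 8.8 - 9.6 = 39.2


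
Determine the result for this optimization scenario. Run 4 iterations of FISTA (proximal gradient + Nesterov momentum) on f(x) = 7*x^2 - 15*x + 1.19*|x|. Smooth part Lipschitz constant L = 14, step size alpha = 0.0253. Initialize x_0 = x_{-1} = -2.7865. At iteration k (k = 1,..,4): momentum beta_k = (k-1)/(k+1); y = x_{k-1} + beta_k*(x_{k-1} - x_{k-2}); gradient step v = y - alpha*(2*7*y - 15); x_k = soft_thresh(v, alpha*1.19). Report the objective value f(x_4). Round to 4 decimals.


FISTA on f(x) = 7*x^2 - 15*x + 1.19*|x|
L = 14, alpha = 0.0253
Iteration 1: beta = 0.0, y = -2.7865 + 0.0*(-2.7865 + 2.7865) = -2.7865
  grad(y) = -54.011, v = y - alpha*grad = -1.42
  prox(v) = soft_thresh(-1.42, 0.0301) = -1.3899
Iteration 2: beta = 0.3333, y = -1.3899 + 0.3333*(-1.3899 + 2.7865) = -0.9244
  grad(y) = -27.9414, v = y - alpha*grad = -0.2175
  prox(v) = soft_thresh(-0.2175, 0.0301) = -0.1874
Iteration 3: beta = 0.5, y = -0.1874 + 0.5*(-0.1874 + 1.3899) = 0.4139
  grad(y) = -9.2052, v = y - alpha*grad = 0.6468
  prox(v) = soft_thresh(0.6468, 0.0301) = 0.6167
Iteration 4: beta = 0.6, y = 0.6167 + 0.6*(0.6167 + 0.1874) = 1.0991
  grad(y) = 0.3879, v = y - alpha*grad = 1.0893
  prox(v) = soft_thresh(1.0893, 0.0301) = 1.0592
f(x_4) = 7*1.0592^2 - 15*1.0592 + 1.19*|1.0592| = -6.7742


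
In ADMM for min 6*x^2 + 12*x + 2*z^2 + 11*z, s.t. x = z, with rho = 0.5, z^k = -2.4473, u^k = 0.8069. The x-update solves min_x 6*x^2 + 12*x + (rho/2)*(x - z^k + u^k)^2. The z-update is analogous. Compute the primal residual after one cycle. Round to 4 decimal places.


ADMM iteration with rho = 0.5, z^k = -2.4473, u^k = 0.8069
Step 1: x-update.
Minimize 6*x^2 + 12*x + (0.5/2)*(x + 2.4473 + 0.8069)^2
FOC: (2*6 + 0.5)*x = -12 + 0.5*(-2.4473 - 0.8069)
x^{k+1} = -1.0902
Step 2: z-update.
Minimize 2*z^2 + 11*z + (0.5/2)*(-1.0902 - z + 0.8069)^2
FOC: (2*2 + 0.5)*z = -11 + 0.5*(-1.0902 + 0.8069)
z^{k+1} = -2.4759
Step 3: u-update.
u^{k+1} = 0.8069 - 1.0902 + 2.4759 = 2.1927
Step 4: Primal residual = |-1.0902 + 2.4759| = 1.3858


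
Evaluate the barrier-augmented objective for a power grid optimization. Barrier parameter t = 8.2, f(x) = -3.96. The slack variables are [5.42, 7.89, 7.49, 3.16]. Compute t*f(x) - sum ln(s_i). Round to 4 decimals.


Step 1: Compute log-barrier.
ln values: [1.6901, 2.0656, 2.0136, 1.1506]
phi = -(1.6901 + 2.0656 + 2.0136 + 1.1506) = -6.9198
Step 2: Compute augmented objective.
t*f(x) = 8.2*-3.96 = -32.472
Total = -32.472 - 6.9198 = -39.3918


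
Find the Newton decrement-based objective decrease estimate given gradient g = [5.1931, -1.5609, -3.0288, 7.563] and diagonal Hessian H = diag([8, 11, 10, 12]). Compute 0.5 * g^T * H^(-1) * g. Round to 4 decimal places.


Step 1: H is diagonal, so H^(-1) * g = [0.6491, -0.1419, -0.3029, 0.6303].
Step 2: g^T H^(-1) g = sum_i g_i^2 / H_ii
  = (5.1931)^2/8 + (-1.5609)^2/11 + (-3.0288)^2/10 + (7.563)^2/12
  = 3.371 + 0.2215 + 0.9174 + 4.7666 = 9.2765
Step 3: Objective decrease = 0.5 * g^T H^(-1) g = 4.6382


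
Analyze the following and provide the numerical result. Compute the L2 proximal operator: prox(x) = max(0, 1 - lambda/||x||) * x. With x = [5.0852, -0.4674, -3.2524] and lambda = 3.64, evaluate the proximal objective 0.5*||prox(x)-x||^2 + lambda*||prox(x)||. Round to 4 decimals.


Step 1: Compute ||x||.
||x|| = 6.0544
Step 2: Compute scaling factor.
scale = max(0, 1 - 3.64/6.0544) = 0.3988
Step 3: prox(x) = [2.0279, -0.1864, -1.297]
||prox(x)|| = 2.4144
Step 4: Proximal objective.
0.5*||prox-x||^2 = 6.6248
lambda*||prox|| = 8.7884
Total = 15.4132


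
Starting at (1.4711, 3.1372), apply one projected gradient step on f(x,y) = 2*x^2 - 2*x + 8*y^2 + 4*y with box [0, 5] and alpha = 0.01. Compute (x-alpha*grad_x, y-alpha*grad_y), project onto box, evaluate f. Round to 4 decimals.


Step 1: Compute gradient at (1.4711, 3.1372).
grad_x = 2*2*1.4711 - 2 = 3.8844
grad_y = 2*8*3.1372 + 4 = 54.1952
Step 2: Gradient step.
x_raw = 1.4711 - 0.01*3.8844 = 1.4323
y_raw = 3.1372 - 0.01*54.1952 = 2.5952
Step 3: Project onto [0, 5].
x_proj = clip(1.4323) = 1.4323
y_proj = clip(2.5952) = 2.5952
Step 4: Evaluate f.
f(1.4323, 2.5952) = 65.5017


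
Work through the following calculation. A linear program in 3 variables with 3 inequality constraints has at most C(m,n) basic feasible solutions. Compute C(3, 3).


Each vertex corresponds to some choice of n active constraints out of m, so the number of vertices is at most C(m, n) = m! / (n!(m-n)!).
m = 3, n = 3
Numerator: 3 * 2 * 1
Denominator: 3! = 6
C(3, 3) = 1


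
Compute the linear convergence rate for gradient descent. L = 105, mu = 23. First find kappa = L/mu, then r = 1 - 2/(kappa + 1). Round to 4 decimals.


Step 1: Compute the condition number.
kappa = L/mu = 105/23 = 4.5652
Step 2: Compute the convergence rate.
r = 1 - 2/(kappa + 1) = 1 - 2*mu/(L + mu) = (L - mu)/(L + mu) = 82/128 = 0.6406


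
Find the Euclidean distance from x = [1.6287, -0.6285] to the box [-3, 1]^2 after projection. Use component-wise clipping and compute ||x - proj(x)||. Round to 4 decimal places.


Project each component onto [-3, 1].
clip(1.6287) = 1.0, clip(-0.6285) = -0.6285
Projection = [1.0, -0.6285]
Squared diffs: [0.3953, 0.0]
Distance = sqrt(0.3953) = 0.6287


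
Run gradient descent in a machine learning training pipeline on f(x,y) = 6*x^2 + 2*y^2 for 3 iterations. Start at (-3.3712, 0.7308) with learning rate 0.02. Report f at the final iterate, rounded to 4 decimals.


Gradient descent on f(x,y) = 6*x^2 + 2*y^2.
Starting point: (-3.3712, 0.7308), alpha = 0.02
Step 1: grad_x = 2*6*-3.3712 = -40.4544, grad_y = 2*2*0.7308 = 2.9232
  x_1 = -3.3712 - 0.02*-40.4544 = -2.5621
  y_1 = 0.7308 - 0.02*2.9232 = 0.6723
Step 2: grad_x = 2*6*-2.5621 = -30.7453, grad_y = 2*2*0.6723 = 2.6893
  x_2 = -2.5621 - 0.02*-30.7453 = -1.9472
  y_2 = 0.6723 - 0.02*2.6893 = 0.6185
Step 3: grad_x = 2*6*-1.9472 = -23.3665, grad_y = 2*2*0.6185 = 2.4742
  x_3 = -1.9472 - 0.02*-23.3665 = -1.4799
  y_3 = 0.6185 - 0.02*2.4742 = 0.5691
f(-1.4799, 0.5691) = 6*(-1.4799)^2 + 2*0.5691^2 = 13.7879


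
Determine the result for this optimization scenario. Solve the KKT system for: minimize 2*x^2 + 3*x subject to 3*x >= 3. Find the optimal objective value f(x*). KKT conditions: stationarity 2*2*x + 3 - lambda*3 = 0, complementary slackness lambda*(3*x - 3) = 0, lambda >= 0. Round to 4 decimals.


Step 1: Try lambda = 0 (constraint inactive).
x_unc = -3/(2*2) = -0.75
Check: 3*-0.75 = -2.25 < 3 -- violated!
Step 2: Constraint must be active: 3*x = 3
x* = 3/3 = 1.0
lambda = (2*2*1.0 + 3)/3 = 2.3333
Step 3: Compute optimal value.
f(x*) = 2*1.0^2 + 3*1.0 = 5.0


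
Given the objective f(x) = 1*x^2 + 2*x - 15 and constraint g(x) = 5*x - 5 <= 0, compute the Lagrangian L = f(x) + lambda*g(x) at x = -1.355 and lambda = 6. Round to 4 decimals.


Step 1: Evaluate f(x).
f(-1.355) = 1*(-1.355)^2 + 2*(-1.355) - 15 = -15.874
Step 2: Evaluate g(x).
g(-1.355) = 5*-1.355 - 5 = -11.775
Step 3: Compute Lagrangian.
L = -15.874 + 6*-11.775 = -86.524


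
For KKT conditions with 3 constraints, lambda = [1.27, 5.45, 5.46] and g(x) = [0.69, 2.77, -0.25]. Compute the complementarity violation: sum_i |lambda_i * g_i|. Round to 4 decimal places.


KKT complementary slackness check:
lambda_1 * g_1 = 1.27 * 0.69 = 0.8763
lambda_2 * g_2 = 5.45 * 2.77 = 15.0965
lambda_3 * g_3 = 5.46 * -0.25 = -1.365
Total violation = 0.8763 + 15.0965 + 1.365 = 17.3378


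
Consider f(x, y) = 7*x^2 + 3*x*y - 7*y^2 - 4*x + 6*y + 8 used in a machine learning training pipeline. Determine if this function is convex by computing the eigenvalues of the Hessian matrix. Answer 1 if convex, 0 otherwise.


The Hessian of f(x,y) = 7*x^2 + 3*x*y - 7*y^2 - 4*x + 6*y + 8 is:
H = [[14, 3], [3, -14]]
Trace = 14 - 14 = 0
Determinant = 14*-14 - (3)^2 = -205
Discriminant = (0)^2 - 4*-205 = 820.0
Eigenvalues: lambda_1 = -14.3178, lambda_2 = 14.3178
The function is not convex.

0


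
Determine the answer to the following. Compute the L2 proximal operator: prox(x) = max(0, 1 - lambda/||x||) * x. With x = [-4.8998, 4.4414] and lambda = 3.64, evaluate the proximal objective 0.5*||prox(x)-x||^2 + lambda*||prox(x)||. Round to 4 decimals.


Step 1: Compute ||x||.
||x|| = 6.6132
Step 2: Compute scaling factor.
scale = max(0, 1 - 3.64/6.6132) = 0.4496
Step 3: prox(x) = [-2.2029, 1.9968]
||prox(x)|| = 2.9732
Step 4: Proximal objective.
0.5*||prox-x||^2 = 6.6248
lambda*||prox|| = 10.8224
Total = 17.4472


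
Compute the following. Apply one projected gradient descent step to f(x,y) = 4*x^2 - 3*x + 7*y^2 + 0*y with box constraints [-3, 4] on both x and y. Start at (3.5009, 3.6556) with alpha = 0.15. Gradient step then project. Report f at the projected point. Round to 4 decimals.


Step 1: Compute gradient at (3.5009, 3.6556).
grad_x = 2*4*3.5009 - 3 = 25.0072
grad_y = 2*7*3.6556 + 0 = 51.1784
Step 2: Gradient step.
x_raw = 3.5009 - 0.15*25.0072 = -0.2502
y_raw = 3.6556 - 0.15*51.1784 = -4.0212
Step 3: Project onto [-3, 4].
x_proj = clip(-0.2502) = -0.2502
y_proj = clip(-4.0212) = -3.0
Step 4: Evaluate f.
f(-0.2502, -3.0) = 64.0009


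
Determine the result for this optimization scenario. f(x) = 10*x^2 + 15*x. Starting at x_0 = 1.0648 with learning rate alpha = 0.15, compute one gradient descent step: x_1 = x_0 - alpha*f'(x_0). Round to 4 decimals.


We compute the gradient at x_0 and apply the update.
f'(x) = 20*x + 15
f'(1.0648) = 20*1.0648 + 15 = 36.296
x_1 = 1.0648 - 0.15*36.296 = -4.3796


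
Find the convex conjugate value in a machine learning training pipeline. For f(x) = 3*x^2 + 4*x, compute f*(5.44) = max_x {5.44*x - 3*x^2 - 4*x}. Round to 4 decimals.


f*(y) = sup_x {y*x - a*x^2 - b*x} = sup_x {(y-b)*x - a*x^2}
FOC: (y - b) - 2a*x = 0 => x* = (y - b)/(2a)
x* = (5.44 - 4)/(2*3) = 0.24
f*(5.44) = (y-b)^2/(4a) = (5.44 - 4)^2/(4*3)
= 2.0736/12 = 0.1728


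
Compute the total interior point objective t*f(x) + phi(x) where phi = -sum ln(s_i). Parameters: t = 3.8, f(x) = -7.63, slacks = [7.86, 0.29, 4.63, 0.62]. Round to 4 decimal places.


Step 1: Compute log-barrier.
ln values: [2.0618, -1.2379, 1.5326, -0.478]
phi = -(2.0618 - 1.2379 + 1.5326 - 0.478) = -1.8784
Step 2: Compute augmented objective.
t*f(x) = 3.8*-7.63 = -28.994
Total = -28.994 - 1.8784 = -30.8724


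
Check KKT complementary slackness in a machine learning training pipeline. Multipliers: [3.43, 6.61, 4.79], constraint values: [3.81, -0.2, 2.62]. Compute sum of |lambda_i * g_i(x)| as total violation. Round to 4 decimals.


KKT complementary slackness check:
lambda_1 * g_1 = 3.43 * 3.81 = 13.0683
lambda_2 * g_2 = 6.61 * -0.2 = -1.322
lambda_3 * g_3 = 4.79 * 2.62 = 12.5498
Total violation = 13.0683 + 1.322 + 12.5498 = 26.9401


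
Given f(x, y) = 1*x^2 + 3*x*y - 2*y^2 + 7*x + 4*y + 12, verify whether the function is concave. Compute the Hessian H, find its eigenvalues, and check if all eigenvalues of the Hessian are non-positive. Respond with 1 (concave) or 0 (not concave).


The Hessian of f(x,y) = 1*x^2 + 3*x*y - 2*y^2 + 7*x + 4*y + 12 is:
H = [[2, 3], [3, -4]]
Trace = 2 - 4 = -2
Determinant = 2*-4 - (3)^2 = -17
Discriminant = (-2)^2 - 4*-17 = 72.0
Eigenvalues: lambda_1 = -5.2426, lambda_2 = 3.2426
The function is not concave.

0


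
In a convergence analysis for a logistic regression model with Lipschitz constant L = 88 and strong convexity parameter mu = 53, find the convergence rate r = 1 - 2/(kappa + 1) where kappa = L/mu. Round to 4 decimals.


Step 1: Compute the condition number.
kappa = L/mu = 88/53 = 1.6604
Step 2: Compute the convergence rate.
r = 1 - 2/(kappa + 1) = 1 - 2*mu/(L + mu) = (L - mu)/(L + mu) = 35/141 = 0.2482


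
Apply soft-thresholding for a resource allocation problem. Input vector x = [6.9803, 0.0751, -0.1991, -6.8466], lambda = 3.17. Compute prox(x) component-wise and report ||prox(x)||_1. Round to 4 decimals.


Soft-thresholding with lambda = 3.17:
prox(6.9803) = sign(6.9803)*max(|6.9803| - 3.17, 0) = 3.8103
prox(0.0751) = sign(0.0751)*max(|0.0751| - 3.17, 0) = 0.0
prox(-0.1991) = sign(-0.1991)*max(|-0.1991| - 3.17, 0) = 0.0
prox(-6.8466) = sign(-6.8466)*max(|-6.8466| - 3.17, 0) = -3.6766
prox(x) = [3.8103, 0.0, 0.0, -3.6766]
||prox(x)||_1 = 3.8103 + 0.0 + 0.0 + 3.6766 = 7.4869


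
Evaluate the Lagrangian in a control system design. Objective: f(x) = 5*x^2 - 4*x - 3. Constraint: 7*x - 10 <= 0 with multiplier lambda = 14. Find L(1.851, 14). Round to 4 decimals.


Step 1: Evaluate f(x).
f(1.851) = 5*1.851^2 - 4*1.851 - 3 = 6.727
Step 2: Evaluate g(x).
g(1.851) = 7*1.851 - 10 = 2.957
Step 3: Compute Lagrangian.
L = 6.727 + 14*2.957 = 48.125


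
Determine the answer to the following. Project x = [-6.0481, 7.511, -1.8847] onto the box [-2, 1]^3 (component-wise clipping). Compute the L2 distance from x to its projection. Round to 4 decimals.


Project each component onto [-2, 1].
clip(-6.0481) = -2.0, clip(7.511) = 1.0, clip(-1.8847) = -1.8847
Projection = [-2.0, 1.0, -1.8847]
Squared diffs: [16.3871, 42.3931, 0.0]
Distance = sqrt(58.7802) = 7.6668


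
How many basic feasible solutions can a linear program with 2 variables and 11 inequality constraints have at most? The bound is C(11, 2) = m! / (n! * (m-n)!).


Each vertex corresponds to some choice of n active constraints out of m, so the number of vertices is at most C(m, n) = m! / (n!(m-n)!).
m = 11, n = 2
Numerator: 11 * 10
Denominator: 2! = 2
C(11, 2) = 55


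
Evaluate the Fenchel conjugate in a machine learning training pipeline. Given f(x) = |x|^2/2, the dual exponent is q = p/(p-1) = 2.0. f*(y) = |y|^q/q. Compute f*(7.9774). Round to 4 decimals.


The conjugate exponent q satisfies 1/p + 1/q = 1.
p = 2, so q = 2/(2 - 1) = 2.0
|y|^q = 7.9774^2.0 = 63.6389
f*(7.9774) = 63.6389 / 2.0 = 31.8195


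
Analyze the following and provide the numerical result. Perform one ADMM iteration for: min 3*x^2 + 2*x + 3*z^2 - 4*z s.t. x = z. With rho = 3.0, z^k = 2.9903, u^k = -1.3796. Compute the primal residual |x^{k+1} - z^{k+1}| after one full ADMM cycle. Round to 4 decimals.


ADMM iteration with rho = 3.0, z^k = 2.9903, u^k = -1.3796
Step 1: x-update.
Minimize 3*x^2 + 2*x + (3.0/2)*(x - 2.9903 - 1.3796)^2
FOC: (2*3 + 3.0)*x = -2 + 3.0*(2.9903 + 1.3796)
x^{k+1} = 1.2344
Step 2: z-update.
Minimize 3*z^2 - 4*z + (3.0/2)*(1.2344 - z - 1.3796)^2
FOC: (2*3 + 3.0)*z = 4 + 3.0*(1.2344 - 1.3796)
z^{k+1} = 0.396
Step 3: u-update.
u^{k+1} = -1.3796 + 1.2344 - 0.396 = -0.5412
Step 4: Primal residual = |1.2344 - 0.396| = 0.8384


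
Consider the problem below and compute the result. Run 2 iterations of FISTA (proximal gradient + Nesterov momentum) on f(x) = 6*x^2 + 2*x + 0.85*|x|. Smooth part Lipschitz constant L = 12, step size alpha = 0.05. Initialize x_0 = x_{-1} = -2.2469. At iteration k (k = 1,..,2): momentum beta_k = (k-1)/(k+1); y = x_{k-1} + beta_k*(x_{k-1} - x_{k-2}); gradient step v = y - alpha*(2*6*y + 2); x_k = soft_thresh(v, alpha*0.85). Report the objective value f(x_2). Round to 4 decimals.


FISTA on f(x) = 6*x^2 + 2*x + 0.85*|x|
L = 12, alpha = 0.05
Iteration 1: beta = 0.0, y = -2.2469 + 0.0*(-2.2469 + 2.2469) = -2.2469
  grad(y) = -24.9628, v = y - alpha*grad = -0.9988
  prox(v) = soft_thresh(-0.9988, 0.0425) = -0.9563
Iteration 2: beta = 0.3333, y = -0.9563 + 0.3333*(-0.9563 + 2.2469) = -0.526
  grad(y) = -4.3126, v = y - alpha*grad = -0.3104
  prox(v) = soft_thresh(-0.3104, 0.0425) = -0.2679
f(x_2) = 6*(-0.2679)^2 + 2*(-0.2679) + 0.85*|-0.2679| = 0.1226


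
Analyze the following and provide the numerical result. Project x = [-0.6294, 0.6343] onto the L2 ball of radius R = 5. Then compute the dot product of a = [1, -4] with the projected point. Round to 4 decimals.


Step 1: Compute ||x|| (intermediates to 6 decimals).
||x|| = sqrt((-0.6294)^2 + 0.6343^2) = 0.893578
Step 2: Project.
Since ||x|| <= R, proj = x (no scaling needed).
proj(x) = [-0.6294, 0.6343]
Step 3: Dot product.
a^T * proj(x) = 1*(-0.6294) - 4*0.6343 = -3.1666


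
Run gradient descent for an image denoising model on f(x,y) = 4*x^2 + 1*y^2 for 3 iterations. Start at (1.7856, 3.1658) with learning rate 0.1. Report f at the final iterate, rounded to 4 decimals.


Gradient descent on f(x,y) = 4*x^2 + 1*y^2.
Starting point: (1.7856, 3.1658), alpha = 0.1
Step 1: grad_x = 2*4*1.7856 = 14.2848, grad_y = 2*1*3.1658 = 6.3316
  x_1 = 1.7856 - 0.1*14.2848 = 0.3571
  y_1 = 3.1658 - 0.1*6.3316 = 2.5326
Step 2: grad_x = 2*4*0.3571 = 2.857, grad_y = 2*1*2.5326 = 5.0653
  x_2 = 0.3571 - 0.1*2.857 = 0.0714
  y_2 = 2.5326 - 0.1*5.0653 = 2.0261
Step 3: grad_x = 2*4*0.0714 = 0.5714, grad_y = 2*1*2.0261 = 4.0522
  x_3 = 0.0714 - 0.1*0.5714 = 0.0143
  y_3 = 2.0261 - 0.1*4.0522 = 1.6209
f(0.0143, 1.6209) = 4*0.0143^2 + 1*1.6209^2 = 2.6281


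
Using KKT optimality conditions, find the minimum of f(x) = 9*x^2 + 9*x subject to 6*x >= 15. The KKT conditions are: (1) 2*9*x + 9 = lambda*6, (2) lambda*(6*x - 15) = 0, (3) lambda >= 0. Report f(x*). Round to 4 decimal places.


Step 1: Try lambda = 0 (constraint inactive).
x_unc = -9/(2*9) = -0.5
Check: 6*-0.5 = -3.0 < 15 -- violated!
Step 2: Constraint must be active: 6*x = 15
x* = 15/6 = 2.5
lambda = (2*9*2.5 + 9)/6 = 9.0
Step 3: Compute optimal value.
f(x*) = 9*2.5^2 + 9*2.5 = 78.75


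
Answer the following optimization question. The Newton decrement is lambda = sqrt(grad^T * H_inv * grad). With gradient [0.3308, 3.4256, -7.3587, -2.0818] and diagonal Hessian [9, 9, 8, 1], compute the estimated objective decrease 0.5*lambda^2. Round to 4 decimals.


Step 1: H is diagonal, so H^(-1) * g = [0.0368, 0.3806, -0.9198, -2.0818].
Step 2: g^T H^(-1) g = sum_i g_i^2 / H_ii
  = (0.3308)^2/9 + (3.4256)^2/9 + (-7.3587)^2/8 + (-2.0818)^2/1
  = 0.0122 + 1.3039 + 6.7688 + 4.3339 = 12.4187
Step 3: Objective decrease = 0.5 * g^T H^(-1) g = 6.2094


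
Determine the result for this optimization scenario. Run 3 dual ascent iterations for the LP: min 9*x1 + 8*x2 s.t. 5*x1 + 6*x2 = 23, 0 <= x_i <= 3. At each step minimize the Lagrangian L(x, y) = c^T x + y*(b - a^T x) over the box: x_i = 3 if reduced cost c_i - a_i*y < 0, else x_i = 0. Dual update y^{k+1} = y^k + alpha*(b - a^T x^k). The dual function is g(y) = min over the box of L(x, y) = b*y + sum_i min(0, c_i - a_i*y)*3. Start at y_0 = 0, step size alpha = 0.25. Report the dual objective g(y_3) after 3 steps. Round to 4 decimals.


Dual ascent for LP: min 9*x1 + 8*x2, 5*x1 + 6*x2 = 23, 0 <= x_i <= 3
Step 1: y^k = 0.0, reduced costs: (9.0, 8.0)
  x^k = (0.0, 0.0), subgradient = b - a^T x = 23.0
  y^{k+1} = 0.0 + 0.25*23.0 = 5.75
Step 2: y^k = 5.75, reduced costs: (-19.75, -26.5)
  x^k = (3.0, 3.0), subgradient = b - a^T x = -10.0
  y^{k+1} = 5.75 + 0.25*-10.0 = 3.25
Step 3: y^k = 3.25, reduced costs: (-7.25, -11.5)
  x^k = (3.0, 3.0), subgradient = b - a^T x = -10.0
  y^{k+1} = 3.25 + 0.25*-10.0 = 0.75
Dual objective at y_3 = 0.75: reduced costs (5.25, 3.5), box minimizer x = (0.0, 0.0)
g(y_3) = b*y + (c1 - a1*y)*x1 + (c2 - a2*y)*x2 = 23*0.75 + 5.25*0.0 + 3.5*0.0 = 17.25 + 0.0 + 0.0 = 17.25


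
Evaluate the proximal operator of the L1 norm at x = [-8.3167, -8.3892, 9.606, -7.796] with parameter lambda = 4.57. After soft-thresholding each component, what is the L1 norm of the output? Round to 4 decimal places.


Soft-thresholding with lambda = 4.57:
prox(-8.3167) = sign(-8.3167)*max(|-8.3167| - 4.57, 0) = -3.7467
prox(-8.3892) = sign(-8.3892)*max(|-8.3892| - 4.57, 0) = -3.8192
prox(9.606) = sign(9.606)*max(|9.606| - 4.57, 0) = 5.036
prox(-7.796) = sign(-7.796)*max(|-7.796| - 4.57, 0) = -3.226
prox(x) = [-3.7467, -3.8192, 5.036, -3.226]
||prox(x)||_1 = 3.7467 + 3.8192 + 5.036 + 3.226 = 15.8279


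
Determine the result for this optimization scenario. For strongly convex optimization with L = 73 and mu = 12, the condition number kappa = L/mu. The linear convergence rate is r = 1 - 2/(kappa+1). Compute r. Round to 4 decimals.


Step 1: Compute the condition number.
kappa = L/mu = 73/12 = 6.0833
Step 2: Compute the convergence rate.
r = 1 - 2/(kappa + 1) = 1 - 2*mu/(L + mu) = (L - mu)/(L + mu) = 61/85 = 0.7176


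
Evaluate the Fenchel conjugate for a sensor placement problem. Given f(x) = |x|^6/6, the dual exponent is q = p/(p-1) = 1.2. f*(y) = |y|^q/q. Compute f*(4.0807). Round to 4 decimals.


The conjugate exponent q satisfies 1/p + 1/q = 1.
p = 6, so q = 6/(6 - 1) = 1.2
|y|^q = 4.0807^1.2 = 5.4061
f*(4.0807) = 5.4061 / 1.2 = 4.5051


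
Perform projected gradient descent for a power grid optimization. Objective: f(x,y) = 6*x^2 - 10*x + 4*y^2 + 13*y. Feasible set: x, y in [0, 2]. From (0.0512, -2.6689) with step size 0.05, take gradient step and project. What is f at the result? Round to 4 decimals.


Step 1: Compute gradient at (0.0512, -2.6689).
grad_x = 2*6*0.0512 - 10 = -9.3856
grad_y = 2*4*-2.6689 + 13 = -8.3512
Step 2: Gradient step.
x_raw = 0.0512 - 0.05*-9.3856 = 0.5205
y_raw = -2.6689 - 0.05*-8.3512 = -2.2513
Step 3: Project onto [0, 2].
x_proj = clip(0.5205) = 0.5205
y_proj = clip(-2.2513) = 0.0
Step 4: Evaluate f.
f(0.5205, 0.0) = -3.5794


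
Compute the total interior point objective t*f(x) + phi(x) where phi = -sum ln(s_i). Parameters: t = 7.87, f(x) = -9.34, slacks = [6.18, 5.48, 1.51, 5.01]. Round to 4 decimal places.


Step 1: Compute log-barrier.
ln values: [1.8213, 1.7011, 0.4121, 1.6114]
phi = -(1.8213 + 1.7011 + 0.4121 + 1.6114) = -5.546
Step 2: Compute augmented objective.
t*f(x) = 7.87*-9.34 = -73.5058
Total = -73.5058 - 5.546 = -79.0518


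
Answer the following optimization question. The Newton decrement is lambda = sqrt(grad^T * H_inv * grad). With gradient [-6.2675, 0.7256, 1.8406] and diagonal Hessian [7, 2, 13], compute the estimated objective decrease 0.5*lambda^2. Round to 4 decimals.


Step 1: H is diagonal, so H^(-1) * g = [-0.8954, 0.3628, 0.1416].
Step 2: g^T H^(-1) g = sum_i g_i^2 / H_ii
  = (-6.2675)^2/7 + (0.7256)^2/2 + (1.8406)^2/13
  = 5.6117 + 0.2632 + 0.2606 = 6.1355
Step 3: Objective decrease = 0.5 * g^T H^(-1) g = 3.0677


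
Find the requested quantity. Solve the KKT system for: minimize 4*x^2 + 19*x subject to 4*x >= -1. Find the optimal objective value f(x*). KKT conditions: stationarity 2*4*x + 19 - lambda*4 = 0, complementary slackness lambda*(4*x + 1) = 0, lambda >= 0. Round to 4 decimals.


Step 1: Try lambda = 0 (constraint inactive).
x_unc = -19/(2*4) = -2.375
Check: 4*-2.375 = -9.5 < -1 -- violated!
Step 2: Constraint must be active: 4*x = -1
x* = -1/4 = -0.25
lambda = (2*4*(-0.25) + 19)/4 = 4.25
Step 3: Compute optimal value.
f(x*) = 4*(-0.25)^2 + 19*(-0.25) = -4.5


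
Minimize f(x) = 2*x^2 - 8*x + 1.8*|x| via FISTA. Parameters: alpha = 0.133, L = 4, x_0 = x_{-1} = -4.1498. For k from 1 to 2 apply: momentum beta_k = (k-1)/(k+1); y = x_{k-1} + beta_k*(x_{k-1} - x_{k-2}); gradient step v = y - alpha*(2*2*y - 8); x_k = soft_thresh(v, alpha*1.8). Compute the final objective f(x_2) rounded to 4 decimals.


FISTA on f(x) = 2*x^2 - 8*x + 1.8*|x|
L = 4, alpha = 0.133
Iteration 1: beta = 0.0, y = -4.1498 + 0.0*(-4.1498 + 4.1498) = -4.1498
  grad(y) = -24.5992, v = y - alpha*grad = -0.8781
  prox(v) = soft_thresh(-0.8781, 0.2394) = -0.6387
Iteration 2: beta = 0.3333, y = -0.6387 + 0.3333*(-0.6387 + 4.1498) = 0.5317
  grad(y) = -5.8734, v = y - alpha*grad = 1.3128
  prox(v) = soft_thresh(1.3128, 0.2394) = 1.0734
f(x_2) = 2*1.0734^2 - 8*1.0734 + 1.8*|1.0734| = -4.3507


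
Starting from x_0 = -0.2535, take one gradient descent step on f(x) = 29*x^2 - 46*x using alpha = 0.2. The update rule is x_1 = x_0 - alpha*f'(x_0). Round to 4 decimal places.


We compute the gradient at x_0 and apply the update.
f'(x) = 58*x - 46
f'(-0.2535) = 58*-0.2535 - 46 = -60.703
x_1 = -0.2535 - 0.2*-60.703 = 11.8871


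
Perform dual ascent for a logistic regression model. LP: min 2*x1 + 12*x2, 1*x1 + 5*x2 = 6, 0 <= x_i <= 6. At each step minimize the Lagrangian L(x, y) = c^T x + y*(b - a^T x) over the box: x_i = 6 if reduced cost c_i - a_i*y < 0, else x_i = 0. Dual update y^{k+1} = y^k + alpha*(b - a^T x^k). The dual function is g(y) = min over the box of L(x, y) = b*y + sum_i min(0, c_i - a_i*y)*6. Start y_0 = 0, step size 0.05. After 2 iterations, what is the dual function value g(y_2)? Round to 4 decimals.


Dual ascent for LP: min 2*x1 + 12*x2, 1*x1 + 5*x2 = 6, 0 <= x_i <= 6
Step 1: y^k = 0.0, reduced costs: (2.0, 12.0)
  x^k = (0.0, 0.0), subgradient = b - a^T x = 6.0
  y^{k+1} = 0.0 + 0.05*6.0 = 0.3
Step 2: y^k = 0.3, reduced costs: (1.7, 10.5)
  x^k = (0.0, 0.0), subgradient = b - a^T x = 6.0
  y^{k+1} = 0.3 + 0.05*6.0 = 0.6
Dual objective at y_2 = 0.6: reduced costs (1.4, 9.0), box minimizer x = (0.0, 0.0)
g(y_2) = b*y + (c1 - a1*y)*x1 + (c2 - a2*y)*x2 = 6*0.6 + 1.4*0.0 + 9.0*0.0 = 3.6 + 0.0 + 0.0 = 3.6


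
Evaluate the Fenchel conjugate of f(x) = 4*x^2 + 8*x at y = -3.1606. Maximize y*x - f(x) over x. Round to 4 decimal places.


f*(y) = sup_x {y*x - a*x^2 - b*x} = sup_x {(y-b)*x - a*x^2}
FOC: (y - b) - 2a*x = 0 => x* = (y - b)/(2a)
x* = (-3.1606 - 8)/(2*4) = -1.3951
f*(-3.1606) = (y-b)^2/(4a) = (-3.1606 - 8)^2/(4*4)
= 124.559/16 = 7.7849


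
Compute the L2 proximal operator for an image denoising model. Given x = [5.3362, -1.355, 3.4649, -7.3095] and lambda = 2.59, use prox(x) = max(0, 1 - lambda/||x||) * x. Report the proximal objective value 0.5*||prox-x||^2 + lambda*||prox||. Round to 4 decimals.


Step 1: Compute ||x||.
||x|| = 9.785
Step 2: Compute scaling factor.
scale = max(0, 1 - 2.59/9.785) = 0.7353
Step 3: prox(x) = [3.9238, -0.9963, 2.5478, -5.3747]
||prox(x)|| = 7.195
Step 4: Proximal objective.
0.5*||prox-x||^2 = 3.3541
lambda*||prox|| = 18.6351
Total = 21.989


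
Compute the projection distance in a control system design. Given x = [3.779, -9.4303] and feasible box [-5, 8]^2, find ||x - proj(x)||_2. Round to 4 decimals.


Project each component onto [-5, 8].
clip(3.779) = 3.779, clip(-9.4303) = -5.0
Projection = [3.779, -5.0]
Squared diffs: [0.0, 19.6276]
Distance = sqrt(19.6276) = 4.4303


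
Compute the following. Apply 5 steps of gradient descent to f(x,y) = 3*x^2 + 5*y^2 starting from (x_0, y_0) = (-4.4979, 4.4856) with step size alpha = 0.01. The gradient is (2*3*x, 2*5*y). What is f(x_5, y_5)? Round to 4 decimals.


Gradient descent on f(x,y) = 3*x^2 + 5*y^2.
Starting point: (-4.4979, 4.4856), alpha = 0.01
Step 1: grad_x = 2*3*-4.4979 = -26.9874, grad_y = 2*5*4.4856 = 44.856
  x_1 = -4.4979 - 0.01*-26.9874 = -4.228
  y_1 = 4.4856 - 0.01*44.856 = 4.037
Step 2: grad_x = 2*3*-4.228 = -25.3682, grad_y = 2*5*4.037 = 40.3704
  x_2 = -4.228 - 0.01*-25.3682 = -3.9743
  y_2 = 4.037 - 0.01*40.3704 = 3.6333
Step 3: grad_x = 2*3*-3.9743 = -23.8461, grad_y = 2*5*3.6333 = 36.3334
  x_3 = -3.9743 - 0.01*-23.8461 = -3.7359
  y_3 = 3.6333 - 0.01*36.3334 = 3.27
Step 4: grad_x = 2*3*-3.7359 = -22.4153, grad_y = 2*5*3.27 = 32.7
  x_4 = -3.7359 - 0.01*-22.4153 = -3.5117
  y_4 = 3.27 - 0.01*32.7 = 2.943
Step 5: grad_x = 2*3*-3.5117 = -21.0704, grad_y = 2*5*2.943 = 29.43
  x_5 = -3.5117 - 0.01*-21.0704 = -3.301
  y_5 = 2.943 - 0.01*29.43 = 2.6487
f(-3.301, 2.6487) = 3*(-3.301)^2 + 5*2.6487^2 = 67.7684


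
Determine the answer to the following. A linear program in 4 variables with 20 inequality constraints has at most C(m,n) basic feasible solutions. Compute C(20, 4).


Each vertex corresponds to some choice of n active constraints out of m, so the number of vertices is at most C(m, n) = m! / (n!(m-n)!).
m = 20, n = 4
Numerator: 20 * 19 * 18 * 17
Denominator: 4! = 24
C(20, 4) = 4845


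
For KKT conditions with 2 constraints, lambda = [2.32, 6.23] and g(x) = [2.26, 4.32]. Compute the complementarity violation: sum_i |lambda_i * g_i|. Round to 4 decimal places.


KKT complementary slackness check:
lambda_1 * g_1 = 2.32 * 2.26 = 5.2432
lambda_2 * g_2 = 6.23 * 4.32 = 26.9136
Total violation = 5.2432 + 26.9136 = 32.1568


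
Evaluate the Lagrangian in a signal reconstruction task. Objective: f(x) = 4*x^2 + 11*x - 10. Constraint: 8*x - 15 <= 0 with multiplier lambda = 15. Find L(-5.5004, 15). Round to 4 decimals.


Step 1: Evaluate f(x).
f(-5.5004) = 4*(-5.5004)^2 + 11*(-5.5004) - 10 = 50.5132
Step 2: Evaluate g(x).
g(-5.5004) = 8*-5.5004 - 15 = -59.0032
Step 3: Compute Lagrangian.
L = 50.5132 + 15*-59.0032 = -834.5348


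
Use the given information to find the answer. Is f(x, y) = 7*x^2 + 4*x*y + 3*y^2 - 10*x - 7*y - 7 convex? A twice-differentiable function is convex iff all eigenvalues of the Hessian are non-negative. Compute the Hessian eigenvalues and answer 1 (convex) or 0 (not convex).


The Hessian of f(x,y) = 7*x^2 + 4*x*y + 3*y^2 - 10*x - 7*y - 7 is:
H = [[14, 4], [4, 6]]
Trace = 14 + 6 = 20
Determinant = 14*6 - (4)^2 = 68
Discriminant = (20)^2 - 4*68 = 128.0
Eigenvalues: lambda_1 = 4.3431, lambda_2 = 15.6569
The function is convex.

1


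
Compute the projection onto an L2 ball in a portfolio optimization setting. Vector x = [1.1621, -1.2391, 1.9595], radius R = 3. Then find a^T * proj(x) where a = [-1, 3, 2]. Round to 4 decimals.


Step 1: Compute ||x|| (intermediates to 6 decimals).
||x|| = sqrt(1.1621^2 + (-1.2391)^2 + 1.9595^2) = 2.593354
Step 2: Project.
Since ||x|| <= R, proj = x (no scaling needed).
proj(x) = [1.1621, -1.2391, 1.9595]
Step 3: Dot product.
a^T * proj(x) = -1*1.1621 + 3*(-1.2391) + 2*1.9595 = -0.9604


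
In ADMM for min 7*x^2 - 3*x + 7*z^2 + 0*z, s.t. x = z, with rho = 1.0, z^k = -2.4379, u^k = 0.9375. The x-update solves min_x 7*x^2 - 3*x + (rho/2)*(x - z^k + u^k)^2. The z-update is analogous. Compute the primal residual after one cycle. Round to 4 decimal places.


ADMM iteration with rho = 1.0, z^k = -2.4379, u^k = 0.9375
Step 1: x-update.
Minimize 7*x^2 - 3*x + (1.0/2)*(x + 2.4379 + 0.9375)^2
FOC: (2*7 + 1.0)*x = 3 + 1.0*(-2.4379 - 0.9375)
x^{k+1} = -0.025
Step 2: z-update.
Minimize 7*z^2 + 0*z + (1.0/2)*(-0.025 - z + 0.9375)^2
FOC: (2*7 + 1.0)*z = 0 + 1.0*(-0.025 + 0.9375)
z^{k+1} = 0.0608
Step 3: u-update.
u^{k+1} = 0.9375 - 0.025 - 0.0608 = 0.8516
Step 4: Primal residual = |-0.025 - 0.0608| = 0.0859


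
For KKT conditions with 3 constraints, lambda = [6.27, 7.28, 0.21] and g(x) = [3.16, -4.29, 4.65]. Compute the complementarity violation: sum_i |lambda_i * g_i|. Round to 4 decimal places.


KKT complementary slackness check:
lambda_1 * g_1 = 6.27 * 3.16 = 19.8132
lambda_2 * g_2 = 7.28 * -4.29 = -31.2312
lambda_3 * g_3 = 0.21 * 4.65 = 0.9765
Total violation = 19.8132 + 31.2312 + 0.9765 = 52.0209


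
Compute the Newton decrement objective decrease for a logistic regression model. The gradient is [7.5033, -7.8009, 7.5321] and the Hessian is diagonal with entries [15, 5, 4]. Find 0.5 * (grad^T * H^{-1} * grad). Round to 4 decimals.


Step 1: H is diagonal, so H^(-1) * g = [0.5002, -1.5602, 1.883].
Step 2: g^T H^(-1) g = sum_i g_i^2 / H_ii
  = (7.5033)^2/15 + (-7.8009)^2/5 + (7.5321)^2/4
  = 3.7533 + 12.1708 + 14.1831 = 30.1072
Step 3: Objective decrease = 0.5 * g^T H^(-1) g = 15.0536


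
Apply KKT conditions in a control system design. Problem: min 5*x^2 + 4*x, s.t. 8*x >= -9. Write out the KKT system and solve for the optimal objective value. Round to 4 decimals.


Step 1: Try lambda = 0 (constraint inactive).
Stationarity: 2*5*x + 4 = 0
x* = -4/(2*5) = -0.4
Check constraint: 8*-0.4 = -3.2 >= -9 -- satisfied.
Step 2: Compute optimal value.
f(x*) = 5*(-0.4)^2 + 4*(-0.4) = -0.8
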